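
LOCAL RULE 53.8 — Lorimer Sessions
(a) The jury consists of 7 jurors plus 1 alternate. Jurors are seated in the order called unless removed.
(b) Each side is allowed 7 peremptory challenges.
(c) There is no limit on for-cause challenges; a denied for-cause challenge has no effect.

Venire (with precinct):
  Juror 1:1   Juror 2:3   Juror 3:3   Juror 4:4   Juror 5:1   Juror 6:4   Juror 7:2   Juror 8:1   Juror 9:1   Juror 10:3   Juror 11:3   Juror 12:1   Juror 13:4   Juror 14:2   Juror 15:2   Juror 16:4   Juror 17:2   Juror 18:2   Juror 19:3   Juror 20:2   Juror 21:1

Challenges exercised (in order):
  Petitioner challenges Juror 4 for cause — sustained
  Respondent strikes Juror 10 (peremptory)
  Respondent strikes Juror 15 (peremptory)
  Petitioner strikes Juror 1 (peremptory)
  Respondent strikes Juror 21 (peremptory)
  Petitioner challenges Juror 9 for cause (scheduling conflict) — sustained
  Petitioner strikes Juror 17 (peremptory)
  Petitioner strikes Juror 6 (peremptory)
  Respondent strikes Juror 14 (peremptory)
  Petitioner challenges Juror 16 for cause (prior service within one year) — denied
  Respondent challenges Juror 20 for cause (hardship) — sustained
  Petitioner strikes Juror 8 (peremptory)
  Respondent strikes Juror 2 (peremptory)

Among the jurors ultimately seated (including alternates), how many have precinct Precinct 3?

Removed: #1, #2, #4, #6, #8, #9, #10, #14, #15, #17, #20, #21.
Seated (8 incl. alternates): #3, #5, #7, #11, #12, #13, #16, #18.
Of those, in Precinct 3: #3, #11 → 2.

2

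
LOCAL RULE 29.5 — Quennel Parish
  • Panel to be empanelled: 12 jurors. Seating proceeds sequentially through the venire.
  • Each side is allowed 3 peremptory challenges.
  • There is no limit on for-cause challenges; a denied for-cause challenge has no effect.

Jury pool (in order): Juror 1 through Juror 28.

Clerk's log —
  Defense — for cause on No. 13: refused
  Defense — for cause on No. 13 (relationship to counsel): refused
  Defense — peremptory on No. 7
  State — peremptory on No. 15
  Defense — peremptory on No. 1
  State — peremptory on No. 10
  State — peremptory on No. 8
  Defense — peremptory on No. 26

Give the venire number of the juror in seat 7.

Removed: #1, #7, #8, #10, #15, #26. (#13 stays — for-cause denied.)
Seating in order: seats 1–12 → #2, #3, #4, #5, #6, #9, #11, #12, #13, #14, #16, #17.
So seat 7 is #11.

11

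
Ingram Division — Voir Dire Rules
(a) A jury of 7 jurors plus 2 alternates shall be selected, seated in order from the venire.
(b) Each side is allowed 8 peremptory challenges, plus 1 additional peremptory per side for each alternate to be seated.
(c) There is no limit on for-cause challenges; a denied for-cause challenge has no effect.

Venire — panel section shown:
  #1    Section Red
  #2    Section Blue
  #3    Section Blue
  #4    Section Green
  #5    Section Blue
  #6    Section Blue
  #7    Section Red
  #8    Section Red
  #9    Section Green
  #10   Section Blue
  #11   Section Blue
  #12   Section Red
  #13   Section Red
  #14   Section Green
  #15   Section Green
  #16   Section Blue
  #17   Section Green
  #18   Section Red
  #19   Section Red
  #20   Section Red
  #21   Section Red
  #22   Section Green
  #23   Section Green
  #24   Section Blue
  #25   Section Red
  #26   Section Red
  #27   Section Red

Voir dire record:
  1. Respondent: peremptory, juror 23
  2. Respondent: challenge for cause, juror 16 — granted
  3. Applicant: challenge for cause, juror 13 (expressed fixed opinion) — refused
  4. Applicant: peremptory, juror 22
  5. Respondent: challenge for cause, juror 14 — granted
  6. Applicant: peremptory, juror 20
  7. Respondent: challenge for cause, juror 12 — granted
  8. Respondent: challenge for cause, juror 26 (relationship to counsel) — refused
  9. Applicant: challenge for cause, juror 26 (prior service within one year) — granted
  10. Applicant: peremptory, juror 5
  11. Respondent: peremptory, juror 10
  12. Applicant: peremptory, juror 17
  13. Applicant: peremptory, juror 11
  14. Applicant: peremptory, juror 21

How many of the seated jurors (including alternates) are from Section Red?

4

Removed: #5, #10, #11, #12, #14, #16, #17, #20, #21, #22, #23, #26.
Seated (9 incl. alternates): #1, #2, #3, #4, #6, #7, #8, #9, #13.
Of those, in Section Red: #1, #7, #8, #13 → 4.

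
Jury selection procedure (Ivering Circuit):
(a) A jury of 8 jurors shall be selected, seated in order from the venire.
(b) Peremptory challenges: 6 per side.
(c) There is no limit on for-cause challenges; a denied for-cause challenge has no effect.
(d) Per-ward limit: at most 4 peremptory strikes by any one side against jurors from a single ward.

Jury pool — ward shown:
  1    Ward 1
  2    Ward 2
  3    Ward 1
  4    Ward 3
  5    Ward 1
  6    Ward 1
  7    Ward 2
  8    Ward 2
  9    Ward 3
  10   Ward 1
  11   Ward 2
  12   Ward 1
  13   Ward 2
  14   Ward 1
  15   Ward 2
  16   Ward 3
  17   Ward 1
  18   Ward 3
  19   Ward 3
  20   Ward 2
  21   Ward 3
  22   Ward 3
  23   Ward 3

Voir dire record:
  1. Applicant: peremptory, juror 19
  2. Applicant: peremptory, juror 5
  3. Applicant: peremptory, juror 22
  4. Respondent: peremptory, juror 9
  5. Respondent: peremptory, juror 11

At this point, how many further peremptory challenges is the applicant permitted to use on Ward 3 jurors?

2

Applicant peremptories so far: #19, #5, #22 — 3 of 6 used, 3 left overall.
Against Ward 3: #19, #22 — 2 used; per-ward cap 4 leaves 2.
Binding limit: min(3, 2) = 2.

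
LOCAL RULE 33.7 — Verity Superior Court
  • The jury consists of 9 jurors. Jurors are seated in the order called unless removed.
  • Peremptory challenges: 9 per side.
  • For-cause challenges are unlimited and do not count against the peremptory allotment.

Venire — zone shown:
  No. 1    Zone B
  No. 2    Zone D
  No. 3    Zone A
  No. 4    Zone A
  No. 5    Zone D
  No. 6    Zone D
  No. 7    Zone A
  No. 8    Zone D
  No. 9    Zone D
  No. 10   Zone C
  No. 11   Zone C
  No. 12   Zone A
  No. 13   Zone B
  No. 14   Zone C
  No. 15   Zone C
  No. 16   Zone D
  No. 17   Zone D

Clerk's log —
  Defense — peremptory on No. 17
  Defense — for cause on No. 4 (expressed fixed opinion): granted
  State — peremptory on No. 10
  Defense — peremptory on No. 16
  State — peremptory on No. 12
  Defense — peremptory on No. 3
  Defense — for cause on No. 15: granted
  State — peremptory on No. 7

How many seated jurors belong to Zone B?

Removed: #3, #4, #7, #10, #12, #15, #16, #17.
Seated jurors 1–9: #1, #2, #5, #6, #8, #9, #11, #13, #14.
Of those, in Zone B: #1, #13 → 2.

2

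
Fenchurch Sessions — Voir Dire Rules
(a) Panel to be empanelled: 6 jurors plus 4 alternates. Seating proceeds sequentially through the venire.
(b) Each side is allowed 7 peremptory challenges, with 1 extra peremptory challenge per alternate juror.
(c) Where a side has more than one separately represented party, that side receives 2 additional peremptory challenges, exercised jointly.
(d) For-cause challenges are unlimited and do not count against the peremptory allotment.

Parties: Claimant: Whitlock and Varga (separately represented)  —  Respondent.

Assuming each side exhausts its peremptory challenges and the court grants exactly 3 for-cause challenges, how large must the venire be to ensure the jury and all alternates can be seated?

37

Seats to fill: 6 + 4 alternates = 10.
Peremptories — Claimant: 7 + 1×4 + 2 = 13; Respondent: 7 + 1×4 = 11; total 24.
For-cause removals: 3.
Minimum venire: 10 + 24 + 3 = 37.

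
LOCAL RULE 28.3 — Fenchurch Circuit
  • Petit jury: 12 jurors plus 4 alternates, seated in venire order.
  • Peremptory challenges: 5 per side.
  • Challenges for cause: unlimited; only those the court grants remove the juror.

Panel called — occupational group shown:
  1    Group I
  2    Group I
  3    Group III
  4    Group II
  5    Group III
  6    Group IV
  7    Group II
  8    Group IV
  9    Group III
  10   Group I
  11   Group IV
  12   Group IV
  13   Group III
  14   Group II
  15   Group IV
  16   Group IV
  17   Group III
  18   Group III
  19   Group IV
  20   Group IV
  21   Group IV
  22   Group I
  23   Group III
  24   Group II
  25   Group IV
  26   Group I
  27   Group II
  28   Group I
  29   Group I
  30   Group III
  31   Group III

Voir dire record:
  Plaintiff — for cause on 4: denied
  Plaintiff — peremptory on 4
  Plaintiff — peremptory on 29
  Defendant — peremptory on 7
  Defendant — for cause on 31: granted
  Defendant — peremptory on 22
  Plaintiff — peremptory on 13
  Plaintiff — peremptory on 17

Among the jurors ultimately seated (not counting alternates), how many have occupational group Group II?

1

Removed: #4, #7, #13, #17, #22, #29, #31.
Seated jurors 1–12: #1, #2, #3, #5, #6, #8, #9, #10, #11, #12, #14, #15 (alternates #16, #18, #19, #20 not counted).
Of those, in Group II: #14 → 1.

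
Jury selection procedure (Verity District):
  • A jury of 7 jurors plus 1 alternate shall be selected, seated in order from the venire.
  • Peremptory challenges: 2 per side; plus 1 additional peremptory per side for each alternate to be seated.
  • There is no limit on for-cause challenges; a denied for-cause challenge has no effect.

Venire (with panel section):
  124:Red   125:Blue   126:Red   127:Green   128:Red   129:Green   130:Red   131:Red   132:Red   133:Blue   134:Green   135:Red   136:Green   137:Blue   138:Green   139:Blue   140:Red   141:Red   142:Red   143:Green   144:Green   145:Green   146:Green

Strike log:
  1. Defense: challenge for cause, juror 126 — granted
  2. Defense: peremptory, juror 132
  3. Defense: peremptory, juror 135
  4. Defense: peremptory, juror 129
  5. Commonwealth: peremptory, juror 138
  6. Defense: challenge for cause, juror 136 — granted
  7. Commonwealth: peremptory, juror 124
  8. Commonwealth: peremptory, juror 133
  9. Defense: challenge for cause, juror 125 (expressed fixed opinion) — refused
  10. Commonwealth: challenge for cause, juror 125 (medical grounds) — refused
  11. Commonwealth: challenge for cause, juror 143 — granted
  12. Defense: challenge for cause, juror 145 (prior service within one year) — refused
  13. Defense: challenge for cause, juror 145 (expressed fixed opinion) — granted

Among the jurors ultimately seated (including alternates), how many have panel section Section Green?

2

Removed: #124, #126, #129, #132, #133, #135, #136, #138, #143, #145.
Seated (8 incl. alternates): #125, #127, #128, #130, #131, #134, #137, #139.
Of those, in Section Green: #127, #134 → 2.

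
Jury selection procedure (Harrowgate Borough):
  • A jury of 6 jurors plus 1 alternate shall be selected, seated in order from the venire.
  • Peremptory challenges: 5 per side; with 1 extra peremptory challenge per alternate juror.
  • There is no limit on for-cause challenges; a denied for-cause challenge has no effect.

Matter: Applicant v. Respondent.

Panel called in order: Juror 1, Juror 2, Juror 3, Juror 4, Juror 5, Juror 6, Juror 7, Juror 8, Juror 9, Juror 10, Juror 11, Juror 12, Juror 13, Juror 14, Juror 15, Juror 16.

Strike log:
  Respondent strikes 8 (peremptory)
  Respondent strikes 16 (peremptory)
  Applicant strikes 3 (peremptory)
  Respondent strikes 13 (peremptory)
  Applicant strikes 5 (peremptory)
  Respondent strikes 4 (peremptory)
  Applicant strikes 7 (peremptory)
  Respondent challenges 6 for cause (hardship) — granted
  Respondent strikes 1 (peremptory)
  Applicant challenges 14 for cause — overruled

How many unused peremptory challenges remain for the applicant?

Applicant allotment: 5 base + 1 × 1 alternate = 6.
Applicant peremptories used: #3, #5, #7 — 3 (the for-cause on #14 doesn't count).
Remaining: 6 − 3 = 3.

3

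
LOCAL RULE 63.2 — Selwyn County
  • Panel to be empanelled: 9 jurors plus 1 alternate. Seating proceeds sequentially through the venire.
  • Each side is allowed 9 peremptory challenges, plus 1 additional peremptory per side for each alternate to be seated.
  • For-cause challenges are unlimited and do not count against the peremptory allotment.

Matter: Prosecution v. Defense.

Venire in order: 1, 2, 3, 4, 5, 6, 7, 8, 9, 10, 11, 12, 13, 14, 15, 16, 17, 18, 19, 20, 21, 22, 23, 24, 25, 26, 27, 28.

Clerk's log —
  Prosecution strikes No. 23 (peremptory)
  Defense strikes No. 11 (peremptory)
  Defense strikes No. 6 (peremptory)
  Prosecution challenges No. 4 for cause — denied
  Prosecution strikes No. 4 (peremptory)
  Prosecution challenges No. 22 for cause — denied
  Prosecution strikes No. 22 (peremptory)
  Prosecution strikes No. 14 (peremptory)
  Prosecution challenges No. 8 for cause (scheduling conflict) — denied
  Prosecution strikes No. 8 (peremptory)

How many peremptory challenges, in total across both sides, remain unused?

Prosecution allotment: 9 base + 1 × 1 alternate = 10. Defense allotment: 9 base + 1 × 1 alternate = 10.
Prosecution peremptories used: #23, #4, #22, #14, #8 — 5 (for-cause on #4, #22, #8 don't count).
Defense peremptories used: #11, #6 — 2.
Remaining: (10 − 5) + (10 − 2) = 13.

13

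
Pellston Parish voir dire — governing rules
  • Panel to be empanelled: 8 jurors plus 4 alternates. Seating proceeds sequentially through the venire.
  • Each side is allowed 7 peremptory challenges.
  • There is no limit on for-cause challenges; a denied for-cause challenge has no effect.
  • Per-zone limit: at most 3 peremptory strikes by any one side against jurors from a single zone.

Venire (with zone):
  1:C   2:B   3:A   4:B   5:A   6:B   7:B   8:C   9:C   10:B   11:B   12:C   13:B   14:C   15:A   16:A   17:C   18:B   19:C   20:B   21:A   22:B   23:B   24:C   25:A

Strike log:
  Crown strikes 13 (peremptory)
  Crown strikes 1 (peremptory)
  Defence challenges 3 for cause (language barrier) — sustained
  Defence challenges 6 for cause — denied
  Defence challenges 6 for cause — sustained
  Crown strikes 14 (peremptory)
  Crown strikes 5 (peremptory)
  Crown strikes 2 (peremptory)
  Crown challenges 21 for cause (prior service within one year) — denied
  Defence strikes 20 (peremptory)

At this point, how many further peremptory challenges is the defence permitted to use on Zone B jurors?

2

Defence peremptories so far: #20 — 1 of 7 used, 6 left overall.
Against Zone B: #20 — 1 used; per-zone cap 3 leaves 2.
Binding limit: min(6, 2) = 2.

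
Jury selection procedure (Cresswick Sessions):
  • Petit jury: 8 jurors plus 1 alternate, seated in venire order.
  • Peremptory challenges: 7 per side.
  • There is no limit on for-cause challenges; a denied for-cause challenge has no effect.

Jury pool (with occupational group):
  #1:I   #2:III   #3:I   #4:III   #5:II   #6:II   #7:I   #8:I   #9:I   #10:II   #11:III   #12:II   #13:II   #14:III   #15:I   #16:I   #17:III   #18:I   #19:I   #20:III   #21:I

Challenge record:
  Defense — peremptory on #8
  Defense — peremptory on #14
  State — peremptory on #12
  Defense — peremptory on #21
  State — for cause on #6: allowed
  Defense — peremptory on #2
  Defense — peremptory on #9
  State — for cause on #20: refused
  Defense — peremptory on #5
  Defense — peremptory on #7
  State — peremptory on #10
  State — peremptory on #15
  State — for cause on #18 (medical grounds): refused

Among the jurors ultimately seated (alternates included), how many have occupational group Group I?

5

Removed: #2, #5, #6, #7, #8, #9, #10, #12, #14, #15, #21.
Seated (9 incl. alternates): #1, #3, #4, #11, #13, #16, #17, #18, #19.
Of those, in Group I: #1, #3, #16, #18, #19 → 5.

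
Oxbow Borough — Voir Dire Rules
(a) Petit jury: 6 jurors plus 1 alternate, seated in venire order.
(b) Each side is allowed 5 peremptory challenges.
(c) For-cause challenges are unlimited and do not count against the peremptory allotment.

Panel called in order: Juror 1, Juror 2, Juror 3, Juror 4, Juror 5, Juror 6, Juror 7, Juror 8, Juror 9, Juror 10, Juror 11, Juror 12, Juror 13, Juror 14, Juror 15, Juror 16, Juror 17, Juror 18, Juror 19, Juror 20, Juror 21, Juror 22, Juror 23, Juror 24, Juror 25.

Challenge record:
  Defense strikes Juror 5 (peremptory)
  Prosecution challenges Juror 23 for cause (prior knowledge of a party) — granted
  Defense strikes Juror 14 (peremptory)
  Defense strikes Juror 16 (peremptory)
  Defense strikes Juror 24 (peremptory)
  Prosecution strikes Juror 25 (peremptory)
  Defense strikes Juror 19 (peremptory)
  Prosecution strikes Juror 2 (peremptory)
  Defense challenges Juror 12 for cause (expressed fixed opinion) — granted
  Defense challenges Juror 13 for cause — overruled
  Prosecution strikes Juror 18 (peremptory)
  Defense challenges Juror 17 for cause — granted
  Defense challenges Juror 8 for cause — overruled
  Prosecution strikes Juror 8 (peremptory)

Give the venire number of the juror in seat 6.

9

Removed: #2, #5, #8, #12, #14, #16, #17, #18, #19, #23, #24, #25. (#13 stays — for-cause denied.)
Filling seats in venire order through position 6: #1, #3, #4, #6, #7, #9.
So seat 6 is #9.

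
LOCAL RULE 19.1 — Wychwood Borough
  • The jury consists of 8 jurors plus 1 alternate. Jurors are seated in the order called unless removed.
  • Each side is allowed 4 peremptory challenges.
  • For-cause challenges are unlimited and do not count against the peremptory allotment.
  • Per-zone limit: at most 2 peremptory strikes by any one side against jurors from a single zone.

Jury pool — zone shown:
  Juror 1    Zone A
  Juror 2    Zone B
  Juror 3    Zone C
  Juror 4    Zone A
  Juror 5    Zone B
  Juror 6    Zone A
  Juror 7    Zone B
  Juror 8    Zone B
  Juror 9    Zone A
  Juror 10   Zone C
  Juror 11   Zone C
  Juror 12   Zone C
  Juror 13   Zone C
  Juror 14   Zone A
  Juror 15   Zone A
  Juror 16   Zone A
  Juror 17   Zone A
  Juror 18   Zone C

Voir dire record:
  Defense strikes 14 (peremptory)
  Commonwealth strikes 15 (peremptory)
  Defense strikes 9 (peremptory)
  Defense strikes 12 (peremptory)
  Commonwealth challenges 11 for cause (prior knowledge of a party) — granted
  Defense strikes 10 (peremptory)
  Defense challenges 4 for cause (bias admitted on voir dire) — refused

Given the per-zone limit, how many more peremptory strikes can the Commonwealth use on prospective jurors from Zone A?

Commonwealth peremptories so far: #15 — 1 of 4 used, 3 left overall.
Against Zone A: #15 — 1 used; per-zone cap 2 leaves 1.
Binding limit: min(3, 1) = 1.

1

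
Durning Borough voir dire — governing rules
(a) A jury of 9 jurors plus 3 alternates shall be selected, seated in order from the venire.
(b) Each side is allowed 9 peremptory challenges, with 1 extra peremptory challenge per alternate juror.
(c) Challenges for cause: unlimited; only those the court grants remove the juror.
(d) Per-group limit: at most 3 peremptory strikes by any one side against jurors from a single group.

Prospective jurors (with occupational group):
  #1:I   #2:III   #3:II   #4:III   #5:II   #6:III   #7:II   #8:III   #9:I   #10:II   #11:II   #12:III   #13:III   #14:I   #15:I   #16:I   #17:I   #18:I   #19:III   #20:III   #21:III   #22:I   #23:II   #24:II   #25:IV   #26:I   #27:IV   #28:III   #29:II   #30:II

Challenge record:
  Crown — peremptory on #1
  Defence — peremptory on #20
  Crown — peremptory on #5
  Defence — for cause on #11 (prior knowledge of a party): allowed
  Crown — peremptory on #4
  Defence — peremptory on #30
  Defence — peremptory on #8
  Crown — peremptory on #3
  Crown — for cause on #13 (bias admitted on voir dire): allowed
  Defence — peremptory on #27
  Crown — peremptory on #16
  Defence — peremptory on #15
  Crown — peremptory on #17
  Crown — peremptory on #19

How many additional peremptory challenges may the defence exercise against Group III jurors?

Defence peremptories so far: #20, #30, #8, #27, #15 — 5 of 12 used, 7 left overall.
Against Group III: #20, #8 — 2 used; per-group cap 3 leaves 1.
Binding limit: min(7, 1) = 1.

1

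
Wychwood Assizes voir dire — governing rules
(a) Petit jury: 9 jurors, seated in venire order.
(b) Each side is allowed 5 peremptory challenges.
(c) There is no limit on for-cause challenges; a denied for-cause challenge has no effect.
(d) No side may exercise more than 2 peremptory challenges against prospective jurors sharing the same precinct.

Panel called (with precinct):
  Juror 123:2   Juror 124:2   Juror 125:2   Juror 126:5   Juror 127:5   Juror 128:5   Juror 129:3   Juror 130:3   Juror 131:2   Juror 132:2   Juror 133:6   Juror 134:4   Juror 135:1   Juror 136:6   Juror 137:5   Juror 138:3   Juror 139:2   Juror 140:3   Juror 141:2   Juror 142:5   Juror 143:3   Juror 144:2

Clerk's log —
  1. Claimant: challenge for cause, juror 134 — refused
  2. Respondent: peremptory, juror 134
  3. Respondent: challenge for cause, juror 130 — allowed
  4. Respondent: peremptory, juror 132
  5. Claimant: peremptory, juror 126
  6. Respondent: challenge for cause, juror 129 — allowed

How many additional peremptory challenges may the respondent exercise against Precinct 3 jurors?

2

Respondent peremptories so far: #134, #132 — 2 of 5 used, 3 left overall.
Against Precinct 3: none yet — per-precinct cap 2 leaves 2.
Binding limit: min(3, 2) = 2.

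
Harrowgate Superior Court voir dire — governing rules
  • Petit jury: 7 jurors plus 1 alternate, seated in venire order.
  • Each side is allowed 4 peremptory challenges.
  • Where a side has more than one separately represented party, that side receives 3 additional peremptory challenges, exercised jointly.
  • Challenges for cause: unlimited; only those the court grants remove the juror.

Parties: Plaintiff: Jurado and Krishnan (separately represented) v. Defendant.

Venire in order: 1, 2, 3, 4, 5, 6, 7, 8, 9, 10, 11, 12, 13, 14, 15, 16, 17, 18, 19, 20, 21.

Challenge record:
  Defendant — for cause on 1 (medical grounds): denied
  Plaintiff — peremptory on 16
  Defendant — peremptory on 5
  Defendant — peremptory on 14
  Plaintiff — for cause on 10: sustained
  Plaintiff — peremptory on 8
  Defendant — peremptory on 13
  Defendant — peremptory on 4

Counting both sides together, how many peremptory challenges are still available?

Plaintiff allotment: 4 base + 3 multi-party = 7. Defendant allotment: 4.
Plaintiff peremptories used: #16, #8 — 2 (the for-cause on #10 doesn't count).
Defendant peremptories used: #5, #14, #13, #4 — 4 (the for-cause on #1 doesn't count).
Remaining: (7 − 2) + (4 − 4) = 5.

5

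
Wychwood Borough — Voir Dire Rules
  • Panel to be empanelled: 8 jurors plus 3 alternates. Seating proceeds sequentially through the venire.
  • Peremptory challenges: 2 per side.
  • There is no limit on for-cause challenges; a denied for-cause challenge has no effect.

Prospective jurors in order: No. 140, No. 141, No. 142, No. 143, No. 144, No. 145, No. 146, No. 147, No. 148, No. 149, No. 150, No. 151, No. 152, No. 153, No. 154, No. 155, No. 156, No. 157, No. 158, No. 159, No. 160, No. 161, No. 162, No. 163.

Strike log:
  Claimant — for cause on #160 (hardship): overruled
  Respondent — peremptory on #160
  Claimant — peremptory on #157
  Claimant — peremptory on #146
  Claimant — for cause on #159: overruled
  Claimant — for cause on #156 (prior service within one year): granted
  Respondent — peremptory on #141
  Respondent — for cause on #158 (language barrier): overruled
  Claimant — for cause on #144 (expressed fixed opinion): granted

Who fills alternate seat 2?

Removed: #141, #144, #146, #156, #157, #160. (#158, #159 stay — for-cause denied.)
Seating in order: seats 1–8 → #140, #142, #143, #145, #147, #148, #149, #150; alternates → #151, #152, #153.
So alternate 2 is #152.

152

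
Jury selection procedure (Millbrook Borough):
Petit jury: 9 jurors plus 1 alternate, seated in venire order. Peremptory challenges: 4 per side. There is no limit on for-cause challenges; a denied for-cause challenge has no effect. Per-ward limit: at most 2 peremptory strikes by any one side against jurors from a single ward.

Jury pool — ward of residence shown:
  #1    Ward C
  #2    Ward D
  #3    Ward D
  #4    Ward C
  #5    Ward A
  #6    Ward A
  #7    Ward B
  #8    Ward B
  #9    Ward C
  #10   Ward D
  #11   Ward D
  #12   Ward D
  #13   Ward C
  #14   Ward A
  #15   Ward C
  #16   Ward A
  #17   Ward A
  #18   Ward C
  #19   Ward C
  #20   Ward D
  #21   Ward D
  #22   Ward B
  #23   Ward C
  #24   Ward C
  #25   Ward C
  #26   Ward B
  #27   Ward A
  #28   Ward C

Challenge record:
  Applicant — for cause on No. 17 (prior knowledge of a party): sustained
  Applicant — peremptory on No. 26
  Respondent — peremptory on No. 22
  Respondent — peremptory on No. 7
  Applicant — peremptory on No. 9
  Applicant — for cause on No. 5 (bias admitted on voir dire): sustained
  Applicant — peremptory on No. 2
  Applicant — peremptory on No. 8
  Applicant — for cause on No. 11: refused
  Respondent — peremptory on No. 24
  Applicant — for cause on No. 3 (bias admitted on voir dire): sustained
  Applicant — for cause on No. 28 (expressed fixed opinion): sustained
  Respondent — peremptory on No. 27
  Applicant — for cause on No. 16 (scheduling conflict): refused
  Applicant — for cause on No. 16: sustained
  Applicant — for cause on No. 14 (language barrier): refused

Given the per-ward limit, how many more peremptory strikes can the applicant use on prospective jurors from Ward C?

0

Applicant peremptories so far: #26, #9, #2, #8 — 4 of 4 used, 0 left overall.
Against Ward C: #9 — 1 used; per-ward cap 2 leaves 1.
Binding limit: min(0, 1) = 0.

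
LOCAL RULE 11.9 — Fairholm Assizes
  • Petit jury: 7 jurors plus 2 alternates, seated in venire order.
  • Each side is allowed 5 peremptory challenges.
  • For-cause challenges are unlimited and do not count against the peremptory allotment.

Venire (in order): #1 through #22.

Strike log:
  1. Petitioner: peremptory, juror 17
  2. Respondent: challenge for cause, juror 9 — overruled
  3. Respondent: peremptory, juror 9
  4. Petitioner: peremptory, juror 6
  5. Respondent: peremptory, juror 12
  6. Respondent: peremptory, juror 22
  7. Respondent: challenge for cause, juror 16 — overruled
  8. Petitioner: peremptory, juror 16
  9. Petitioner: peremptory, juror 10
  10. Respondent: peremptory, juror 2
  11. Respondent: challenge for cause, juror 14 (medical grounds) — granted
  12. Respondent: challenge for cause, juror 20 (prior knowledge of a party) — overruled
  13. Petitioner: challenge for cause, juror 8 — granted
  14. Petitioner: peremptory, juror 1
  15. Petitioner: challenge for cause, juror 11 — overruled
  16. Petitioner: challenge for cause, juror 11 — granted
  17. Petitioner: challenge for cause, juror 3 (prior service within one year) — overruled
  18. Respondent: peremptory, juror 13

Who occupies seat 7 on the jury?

Removed: #1, #2, #6, #8, #9, #10, #11, #12, #13, #14, #16, #17, #22. (#3, #20 stay — for-cause denied.)
Filling seats in venire order through position 7: #3, #4, #5, #7, #15, #18, #19.
So seat 7 is #19.

19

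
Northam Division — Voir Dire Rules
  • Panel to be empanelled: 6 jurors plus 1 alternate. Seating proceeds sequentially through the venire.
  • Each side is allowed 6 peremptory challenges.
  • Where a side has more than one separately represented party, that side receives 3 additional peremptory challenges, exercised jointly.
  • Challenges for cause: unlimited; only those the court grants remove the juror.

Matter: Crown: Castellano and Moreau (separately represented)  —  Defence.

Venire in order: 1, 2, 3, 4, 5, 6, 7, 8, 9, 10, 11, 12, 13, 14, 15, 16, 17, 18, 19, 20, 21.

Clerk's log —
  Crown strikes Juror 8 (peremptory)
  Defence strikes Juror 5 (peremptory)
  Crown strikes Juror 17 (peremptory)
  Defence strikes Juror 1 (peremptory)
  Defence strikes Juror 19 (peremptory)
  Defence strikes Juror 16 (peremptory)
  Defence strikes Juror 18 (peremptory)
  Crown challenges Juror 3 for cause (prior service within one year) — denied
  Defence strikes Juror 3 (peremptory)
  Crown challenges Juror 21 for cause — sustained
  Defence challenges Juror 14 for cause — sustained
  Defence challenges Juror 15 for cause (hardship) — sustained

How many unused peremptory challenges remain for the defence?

0

Defence allotment: 6.
Defence peremptories used: #5, #1, #19, #16, #18, #3 — 6 (for-cause on #14, #15 don't count).
Remaining: 6 − 6 = 0.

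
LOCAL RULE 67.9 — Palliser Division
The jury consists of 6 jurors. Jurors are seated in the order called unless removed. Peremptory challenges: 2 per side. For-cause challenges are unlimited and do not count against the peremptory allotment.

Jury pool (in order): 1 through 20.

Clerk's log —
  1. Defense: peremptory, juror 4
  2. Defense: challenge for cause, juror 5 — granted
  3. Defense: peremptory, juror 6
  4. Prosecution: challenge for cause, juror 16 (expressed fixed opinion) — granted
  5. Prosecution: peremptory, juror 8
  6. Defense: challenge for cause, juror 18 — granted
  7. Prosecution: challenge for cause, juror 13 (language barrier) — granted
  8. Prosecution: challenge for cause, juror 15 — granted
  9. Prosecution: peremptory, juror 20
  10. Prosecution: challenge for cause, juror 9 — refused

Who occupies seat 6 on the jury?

Removed: #4, #5, #6, #8, #13, #15, #16, #18, #20. (#9 stays — for-cause denied.)
Seating in order: seats 1–6 → #1, #2, #3, #7, #9, #10.
So seat 6 is #10.

10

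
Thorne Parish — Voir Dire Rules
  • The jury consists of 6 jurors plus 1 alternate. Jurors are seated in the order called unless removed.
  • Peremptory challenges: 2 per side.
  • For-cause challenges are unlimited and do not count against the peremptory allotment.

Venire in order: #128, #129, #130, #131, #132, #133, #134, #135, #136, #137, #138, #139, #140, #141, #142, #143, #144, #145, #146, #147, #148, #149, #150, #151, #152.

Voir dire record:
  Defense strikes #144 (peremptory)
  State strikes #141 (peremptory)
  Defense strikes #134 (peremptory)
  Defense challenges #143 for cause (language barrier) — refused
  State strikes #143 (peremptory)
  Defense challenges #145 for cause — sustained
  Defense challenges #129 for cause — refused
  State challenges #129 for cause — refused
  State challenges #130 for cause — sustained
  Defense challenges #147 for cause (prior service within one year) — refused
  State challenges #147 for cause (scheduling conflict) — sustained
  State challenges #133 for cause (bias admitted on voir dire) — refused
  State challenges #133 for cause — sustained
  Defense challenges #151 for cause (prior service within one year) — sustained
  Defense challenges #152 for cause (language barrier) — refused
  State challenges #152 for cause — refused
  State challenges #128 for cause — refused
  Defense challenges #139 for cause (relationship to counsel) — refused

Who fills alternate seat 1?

Removed: #130, #133, #134, #141, #143, #144, #145, #147, #151. (#128, #129, #139, #152 stay — for-cause denied.)
Seating in order: seats 1–6 → #128, #129, #131, #132, #135, #136; alternates → #137.
So alternate 1 is #137.

137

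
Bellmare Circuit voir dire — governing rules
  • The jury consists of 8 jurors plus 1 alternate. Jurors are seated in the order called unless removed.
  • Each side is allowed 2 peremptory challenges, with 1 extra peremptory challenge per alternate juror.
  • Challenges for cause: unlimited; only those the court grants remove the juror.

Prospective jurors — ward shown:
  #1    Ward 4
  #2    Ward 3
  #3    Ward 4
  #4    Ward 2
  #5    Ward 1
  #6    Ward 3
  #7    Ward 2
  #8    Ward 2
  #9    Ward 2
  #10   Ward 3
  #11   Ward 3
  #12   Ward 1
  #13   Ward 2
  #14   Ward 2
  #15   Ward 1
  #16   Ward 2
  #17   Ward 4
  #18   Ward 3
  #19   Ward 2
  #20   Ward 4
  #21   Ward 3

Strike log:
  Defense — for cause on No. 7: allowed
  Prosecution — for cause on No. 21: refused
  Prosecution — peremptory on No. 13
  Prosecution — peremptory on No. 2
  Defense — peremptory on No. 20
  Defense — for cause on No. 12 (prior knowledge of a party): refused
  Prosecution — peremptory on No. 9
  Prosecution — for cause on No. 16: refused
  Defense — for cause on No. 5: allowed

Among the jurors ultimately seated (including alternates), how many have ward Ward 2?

Removed: #2, #5, #7, #9, #13, #20.
Seated (9 incl. alternates): #1, #3, #4, #6, #8, #10, #11, #12, #14.
Of those, in Ward 2: #4, #8, #14 → 3.

3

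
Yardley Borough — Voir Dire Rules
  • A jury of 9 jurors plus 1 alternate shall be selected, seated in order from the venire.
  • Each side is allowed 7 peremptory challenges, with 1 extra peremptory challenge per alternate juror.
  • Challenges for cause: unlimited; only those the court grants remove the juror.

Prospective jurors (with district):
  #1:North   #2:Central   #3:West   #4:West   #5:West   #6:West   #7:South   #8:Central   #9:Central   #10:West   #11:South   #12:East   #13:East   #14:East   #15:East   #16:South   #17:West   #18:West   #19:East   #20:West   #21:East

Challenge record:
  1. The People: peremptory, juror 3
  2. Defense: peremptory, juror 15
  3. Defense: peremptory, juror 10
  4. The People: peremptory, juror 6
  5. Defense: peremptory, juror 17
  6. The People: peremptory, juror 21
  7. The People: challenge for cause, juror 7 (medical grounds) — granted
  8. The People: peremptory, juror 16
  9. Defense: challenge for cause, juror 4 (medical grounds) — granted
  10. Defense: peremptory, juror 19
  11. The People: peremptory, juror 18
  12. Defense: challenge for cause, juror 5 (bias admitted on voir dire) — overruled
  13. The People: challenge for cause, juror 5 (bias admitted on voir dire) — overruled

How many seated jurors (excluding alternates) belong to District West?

1

Removed: #3, #4, #6, #7, #10, #15, #16, #17, #18, #19, #21.
Seated jurors 1–9: #1, #2, #5, #8, #9, #11, #12, #13, #14 (alternates #20 not counted).
Of those, in District West: #5 → 1.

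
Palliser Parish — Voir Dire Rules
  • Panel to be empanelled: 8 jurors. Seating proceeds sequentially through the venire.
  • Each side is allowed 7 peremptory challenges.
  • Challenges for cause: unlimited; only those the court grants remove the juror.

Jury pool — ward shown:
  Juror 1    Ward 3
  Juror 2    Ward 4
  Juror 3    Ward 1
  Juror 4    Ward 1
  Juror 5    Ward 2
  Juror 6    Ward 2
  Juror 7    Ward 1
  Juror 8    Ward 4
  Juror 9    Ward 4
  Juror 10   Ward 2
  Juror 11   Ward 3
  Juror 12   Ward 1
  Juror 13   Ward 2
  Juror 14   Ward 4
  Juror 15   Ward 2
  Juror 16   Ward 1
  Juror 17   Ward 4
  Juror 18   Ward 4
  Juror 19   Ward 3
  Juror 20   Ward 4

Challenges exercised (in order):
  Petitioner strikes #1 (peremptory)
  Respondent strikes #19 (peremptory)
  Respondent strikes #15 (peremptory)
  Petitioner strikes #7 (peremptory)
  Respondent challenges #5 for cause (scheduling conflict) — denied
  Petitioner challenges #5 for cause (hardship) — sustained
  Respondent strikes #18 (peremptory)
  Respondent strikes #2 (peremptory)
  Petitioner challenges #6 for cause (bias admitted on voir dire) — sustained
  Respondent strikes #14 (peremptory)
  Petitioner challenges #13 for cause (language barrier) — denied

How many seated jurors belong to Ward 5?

Removed: #1, #2, #5, #6, #7, #14, #15, #18, #19.
Seated jurors 1–8: #3, #4, #8, #9, #10, #11, #12, #13.
None of those are in Ward 5 → 0.

0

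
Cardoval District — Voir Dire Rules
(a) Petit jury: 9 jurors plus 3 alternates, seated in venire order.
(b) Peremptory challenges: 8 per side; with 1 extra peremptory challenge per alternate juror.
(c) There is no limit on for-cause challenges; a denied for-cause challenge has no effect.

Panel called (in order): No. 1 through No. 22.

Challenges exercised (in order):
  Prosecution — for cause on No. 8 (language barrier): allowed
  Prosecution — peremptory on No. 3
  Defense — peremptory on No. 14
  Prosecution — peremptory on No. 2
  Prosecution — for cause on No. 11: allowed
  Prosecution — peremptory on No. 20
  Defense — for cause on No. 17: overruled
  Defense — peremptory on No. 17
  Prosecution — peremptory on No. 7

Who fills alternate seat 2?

18

Removed: #2, #3, #7, #8, #11, #14, #17, #20.
Seating in order: seats 1–9 → #1, #4, #5, #6, #9, #10, #12, #13, #15; alternates → #16, #18, #19.
So alternate 2 is #18.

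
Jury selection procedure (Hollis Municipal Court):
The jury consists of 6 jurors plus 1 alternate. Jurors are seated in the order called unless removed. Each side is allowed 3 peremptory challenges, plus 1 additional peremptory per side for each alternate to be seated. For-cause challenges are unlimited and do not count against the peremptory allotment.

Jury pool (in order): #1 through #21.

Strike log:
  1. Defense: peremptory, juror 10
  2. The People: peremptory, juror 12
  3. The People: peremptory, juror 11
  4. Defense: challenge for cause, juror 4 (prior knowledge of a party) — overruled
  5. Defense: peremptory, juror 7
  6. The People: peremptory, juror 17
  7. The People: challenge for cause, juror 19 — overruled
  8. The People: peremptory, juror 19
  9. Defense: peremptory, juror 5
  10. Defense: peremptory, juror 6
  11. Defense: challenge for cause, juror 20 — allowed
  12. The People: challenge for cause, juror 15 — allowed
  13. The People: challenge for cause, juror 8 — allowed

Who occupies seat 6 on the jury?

13

Removed: #5, #6, #7, #8, #10, #11, #12, #15, #17, #19, #20. (#4 stays — for-cause denied.)
Filling seats in venire order through position 6: #1, #2, #3, #4, #9, #13.
So seat 6 is #13.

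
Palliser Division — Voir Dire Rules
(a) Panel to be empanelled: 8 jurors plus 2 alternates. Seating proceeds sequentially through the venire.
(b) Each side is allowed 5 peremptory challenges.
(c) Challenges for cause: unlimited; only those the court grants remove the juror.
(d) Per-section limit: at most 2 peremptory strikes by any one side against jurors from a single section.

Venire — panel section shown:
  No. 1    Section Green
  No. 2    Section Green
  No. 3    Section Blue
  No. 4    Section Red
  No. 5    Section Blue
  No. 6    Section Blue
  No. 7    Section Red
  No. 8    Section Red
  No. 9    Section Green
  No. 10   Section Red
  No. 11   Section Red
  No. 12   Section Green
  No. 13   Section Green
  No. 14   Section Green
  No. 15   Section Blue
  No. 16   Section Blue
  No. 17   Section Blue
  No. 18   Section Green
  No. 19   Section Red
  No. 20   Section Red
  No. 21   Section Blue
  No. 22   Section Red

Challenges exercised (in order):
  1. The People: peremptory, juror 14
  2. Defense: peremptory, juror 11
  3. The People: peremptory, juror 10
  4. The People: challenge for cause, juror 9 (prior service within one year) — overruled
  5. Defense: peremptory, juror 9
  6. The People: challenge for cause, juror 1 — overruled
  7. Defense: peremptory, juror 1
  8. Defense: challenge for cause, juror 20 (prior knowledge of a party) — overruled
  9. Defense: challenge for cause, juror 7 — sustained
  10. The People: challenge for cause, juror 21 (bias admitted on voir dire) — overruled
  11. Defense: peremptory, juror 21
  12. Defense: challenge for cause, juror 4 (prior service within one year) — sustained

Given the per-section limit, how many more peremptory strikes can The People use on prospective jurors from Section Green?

1

The People peremptories so far: #14, #10 — 2 of 5 used, 3 left overall.
Against Section Green: #14 — 1 used; per-section cap 2 leaves 1.
Binding limit: min(3, 1) = 1.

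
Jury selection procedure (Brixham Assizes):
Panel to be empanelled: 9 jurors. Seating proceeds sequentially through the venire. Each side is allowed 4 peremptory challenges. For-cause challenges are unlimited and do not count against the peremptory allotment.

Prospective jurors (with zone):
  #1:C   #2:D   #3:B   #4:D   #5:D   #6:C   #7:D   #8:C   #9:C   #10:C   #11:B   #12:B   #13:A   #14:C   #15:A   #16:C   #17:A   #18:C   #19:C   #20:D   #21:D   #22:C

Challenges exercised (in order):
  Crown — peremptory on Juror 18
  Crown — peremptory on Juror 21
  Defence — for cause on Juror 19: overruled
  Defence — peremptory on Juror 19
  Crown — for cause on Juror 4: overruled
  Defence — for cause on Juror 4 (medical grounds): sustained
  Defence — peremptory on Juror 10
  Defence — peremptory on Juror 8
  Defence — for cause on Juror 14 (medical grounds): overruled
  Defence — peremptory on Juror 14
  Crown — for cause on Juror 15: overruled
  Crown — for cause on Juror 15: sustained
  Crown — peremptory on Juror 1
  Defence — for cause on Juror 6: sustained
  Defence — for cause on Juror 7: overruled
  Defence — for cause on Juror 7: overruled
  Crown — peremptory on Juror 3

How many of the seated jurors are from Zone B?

Removed: #1, #3, #4, #6, #8, #10, #14, #15, #18, #19, #21.
Seated jurors 1–9: #2, #5, #7, #9, #11, #12, #13, #16, #17.
Of those, in Zone B: #11, #12 → 2.

2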